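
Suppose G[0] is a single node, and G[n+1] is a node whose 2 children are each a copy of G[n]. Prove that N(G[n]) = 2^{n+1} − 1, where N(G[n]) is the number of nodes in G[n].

Base case: N(G[0]) = 1, and 2^{0+1} − 1 = 1.
Assume N(G[m]) = 2^{m+1} − 1.
Then N(G[m+1]) = 1 + 2N(G[m]) = 1 + 2(2^{m+1} − 1) = 2^{m+2} − 2 + 1 = 2^{m+2} − 1.
So the formula holds for m+1, and by induction N(G[n]) = 2^{n+1} − 1 for all n ≥ 0.

N(G[n]) = 2^{n+1} − 1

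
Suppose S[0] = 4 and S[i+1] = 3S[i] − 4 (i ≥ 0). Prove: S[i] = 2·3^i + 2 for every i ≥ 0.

Base case: S[0] = 4, and 2·3^0 + 2 = 2 + 2 = 4.
Assume S[k] = 2·3^k + 2 for some k ≥ 0.
Then S[k+1] = 3S[k] − 4 = 3·(2·3^k + 2) − 4 = 6·3^k + 6 − 4 = 2·3^{k+1} + 2.
By induction, S[i] = 2·3^i + 2 for all i ≥ 0.

S[i] = 2·3^i + 2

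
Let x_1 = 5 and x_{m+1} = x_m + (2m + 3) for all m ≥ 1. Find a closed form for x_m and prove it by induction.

Claim: x_m = m^2 + 2m + 2.

Base case: x_1 = 5, and 1^2 + 2·1 + 2 = 5.
Assume x_r = r^2 + 2r + 2.
Then x_{r+1} = x_r + (2r + 3) = (r^2 + 2r + 2) + (2r + 3) = r^2 + 4r + 5,
and (r+1)^2 + 2·(r+1) + 2 = r^2 + 4r + 5.
This completes the inductive step, so x_m = m^2 + 2m + 2 for all m ≥ 1.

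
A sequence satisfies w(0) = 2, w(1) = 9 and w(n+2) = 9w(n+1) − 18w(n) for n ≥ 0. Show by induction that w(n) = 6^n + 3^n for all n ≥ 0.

Base cases: w(0) = 2 and 6^0 + 3^0 = 2; w(1) = 9 and 6^1 + 3^1 = 9.
Assume w(j) = 6^j + 3^j for all 0 ≤ j ≤ k, where k ≥ 1.
Then w(k+1) = 9w(k) − 18w(k−1) = 9·(6^k + 3^k) − 18·(6^{k−1} + 3^{k−1}) = (9·6 − 18)6^{k−1} + (9·3 − 18)3^{k−1} = 36·6^{k−1} + 9·3^{k−1} = 6^{k+1} + 3^{k+1}.
This completes the inductive step, so w(n) = 6^n + 3^n for all n ≥ 0.

w(n) = 6^n + 3^n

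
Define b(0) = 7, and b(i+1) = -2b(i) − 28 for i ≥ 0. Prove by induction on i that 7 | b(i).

Base case: b(0) = 7 = 7·1, so 7 | b(0).
Assume 7 | b(r), so b(r) = 7t for some integer t.
Then b(r+1) = -2b(r) − 28 = -2·(7t) − 28 = 7(-2t − 4), so 7 | b(r+1).
This completes the inductive step, so 7 | b(i) for all i ≥ 0.

7 | b(i)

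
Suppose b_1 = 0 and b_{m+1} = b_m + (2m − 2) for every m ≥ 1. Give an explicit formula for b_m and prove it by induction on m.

Claim: b_m = m^2 − 3m + 2.

Base case: b_1 = 0, and 1^2 − 3·1 + 2 = 0.
Assume b_r = r^2 − 3r + 2.
Then b_{r+1} = b_r + (2r − 2) = (r^2 − 3r + 2) + (2r − 2) = r^2 − r,
and (r+1)^2 − 3·(r+1) + 2 = r^2 − r.
By induction, b_m = m^2 − 3m + 2 for all m ≥ 1.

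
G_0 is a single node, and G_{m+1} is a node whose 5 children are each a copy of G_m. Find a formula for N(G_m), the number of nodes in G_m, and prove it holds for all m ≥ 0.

Claim: N(G_m) = (5^{m+1} − 1)/4.

Base case: N(G_0) = 1, and (5^{0+1} − 1)/4 = 1.
Assume N(G_j) = (5^{j+1} − 1)/4.
Then N(G_{j+1}) = 1 + 5N(G_j) = 1 + 5·(5^{j+1} − 1)/4 = 1 + (5^{j+2} − 5)/4 = (4 + 5^{j+2} − 5)/4 = (5^{j+2} − 1)/4.
By induction, N(G_m) = (5^{m+1} − 1)/4 for all m ≥ 0.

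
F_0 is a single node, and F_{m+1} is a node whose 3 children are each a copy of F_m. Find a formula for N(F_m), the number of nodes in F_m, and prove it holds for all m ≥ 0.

Claim: N(F_m) = (3^{m+1} − 1)/2.

Base case: N(F_0) = 1, and (3^{0+1} − 1)/2 = 1.
Assume N(F_k) = (3^{k+1} − 1)/2.
Then N(F_{k+1}) = 1 + 3N(F_k) = 1 + 3·(3^{k+1} − 1)/2 = 1 + (3^{k+2} − 3)/2 = (2 + 3^{k+2} − 3)/2 = (3^{k+2} − 1)/2.
Hence N(F_m) = (3^{m+1} − 1)/2 for every m ≥ 0, by induction.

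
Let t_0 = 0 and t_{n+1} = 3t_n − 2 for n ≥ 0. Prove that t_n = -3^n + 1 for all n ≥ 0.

Base case: t_0 = 0, and -3^0 + 1 = -1 + 1 = 0.
Assume t_j = -3^j + 1 for some j ≥ 0.
Then t_{j+1} = 3t_j − 2 = 3·(-3^j + 1) − 2 = -3^{j+1} + 3 − 2 = -3^{j+1} + 1.
Hence t_n = -3^n + 1 for every n ≥ 0, by induction.

t_n = -3^n + 1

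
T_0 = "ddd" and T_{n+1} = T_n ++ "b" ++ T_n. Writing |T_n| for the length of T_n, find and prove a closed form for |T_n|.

Claim: |T_n| = 2^{n+2} − 1.

Base case: |T_0| = 3, and 2^{0+2} − 1 = 3.
Assume |T_r| = 2^{r+2} − 1.
Then |T_{r+1}| = |T_r| + 1 + |T_r| = 2|T_r| + 1 = 2(2^{r+2} − 1) + 1 = 2^{r+3} − 2 + 1 = 2^{r+3} − 1.
So the formula holds for r+1, and by induction |T_n| = 2^{n+2} − 1 for all n ≥ 0.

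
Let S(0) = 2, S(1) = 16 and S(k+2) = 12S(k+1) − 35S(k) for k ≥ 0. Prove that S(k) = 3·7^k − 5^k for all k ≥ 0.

Base cases: S(0) = 2 and 3·7^0 − 5^0 = 2; S(1) = 16 and 3·7^1 − 5^1 = 16.
Assume S(j) = 3·7^j − 5^j for all 0 ≤ j ≤ m, where m ≥ 1.
Then S(m+1) = 12S(m) − 35S(m−1) = 12·(3·7^m − 5^m) − 35·(3·7^{m−1} − 5^{m−1}) = 3·(12·7 − 35)7^{m−1} − (12·5 − 35)5^{m−1} = 147·7^{m−1} − 25·5^{m−1} = 3·7^{m+1} − 5^{m+1}.
Hence S(k) = 3·7^k − 5^k for every k ≥ 0, by strong induction.

S(k) = 3·7^k − 5^k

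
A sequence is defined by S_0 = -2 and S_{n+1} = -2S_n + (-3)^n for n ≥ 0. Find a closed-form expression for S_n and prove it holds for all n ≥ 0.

Claim: S_n = -(-2)^n − (-3)^n.

Base case: S_0 = -2, and -(-2)^0 − (-3)^0 = -1 − 1 = -2.
Assume S_k = -(-2)^k − (-3)^k for some k ≥ 0.
Then S_{k+1} = -2S_k + (-3)^k = -2·(-(-2)^k − (-3)^k) + (-3)^k = -(-2)^{k+1} + 2·(-3)^k + (-3)^k = -(-2)^{k+1} + 3·(-3)^k = -(-2)^{k+1} − (-3)^{k+1}.
By induction, S_n = -(-2)^n − (-3)^n for all n ≥ 0.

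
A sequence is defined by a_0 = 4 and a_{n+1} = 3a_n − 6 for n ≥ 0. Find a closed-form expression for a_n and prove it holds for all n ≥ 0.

Claim: a_n = 3^n + 3.

Base case: a_0 = 4, and 3^0 + 3 = 1 + 3 = 4.
Assume a_k = 3^k + 3 for some k ≥ 0.
Then a_{k+1} = 3a_k − 6 = 3·(3^k + 3) − 6 = 3^{k+1} + 9 − 6 = 3^{k+1} + 3.
By induction, a_n = 3^n + 3 for all n ≥ 0.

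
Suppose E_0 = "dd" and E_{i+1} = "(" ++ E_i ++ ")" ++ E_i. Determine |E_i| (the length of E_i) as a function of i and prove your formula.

Claim: |E_i| = 2^{i+2} − 2.

Base case: |E_0| = 2, and 2^{0+2} − 2 = 2.
Assume |E_r| = 2^{r+2} − 2.
Then |E_{r+1}| = 1 + |E_r| + 1 + |E_r| = 2|E_r| + 2 = 2(2^{r+2} − 2) + 2 = 2^{r+3} − 4 + 2 = 2^{r+3} − 2.
So the formula holds for r+1, and by induction |E_i| = 2^{i+2} − 2 for all i ≥ 0.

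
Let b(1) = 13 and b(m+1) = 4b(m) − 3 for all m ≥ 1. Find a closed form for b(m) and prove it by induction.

Claim: b(m) = 3·4^m + 1.

Base case: b(1) = 13, and 3·4^1 + 1 = 12 + 1 = 13.
Assume b(k) = 3·4^k + 1 for some k ≥ 1.
Then b(k+1) = 4b(k) − 3 = 4·(3·4^k + 1) − 3 = 12·4^k + 4 − 3 = 3·4^{k+1} + 1.
This completes the inductive step, so b(m) = 3·4^m + 1 for all m ≥ 1.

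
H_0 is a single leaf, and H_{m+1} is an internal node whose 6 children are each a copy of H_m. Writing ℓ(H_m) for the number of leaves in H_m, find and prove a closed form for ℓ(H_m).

Claim: ℓ(H_m) = 6^m.

Base case: ℓ(H_0) = 1, and 6^0 = 1.
Assume ℓ(H_k) = 6^k.
Then ℓ(H_{k+1}) = 6·ℓ(H_k) = 6·6^k = 6^{k+1}.
Hence ℓ(H_m) = 6^m for every m ≥ 0, by induction.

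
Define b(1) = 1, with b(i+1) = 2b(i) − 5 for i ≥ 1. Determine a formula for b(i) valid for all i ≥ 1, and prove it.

Claim: b(i) = -2^{i+1} + 5.

Base case: b(1) = 1, and -2^{1+1} + 5 = -4 + 5 = 1.
Assume b(j) = -2^{j+1} + 5 for some j ≥ 1.
Then b(j+1) = 2b(j) − 5 = 2·(-2^{j+1} + 5) − 5 = -2^{j+2} + 10 − 5 = -2^{j+2} + 5.
Hence b(i) = -2^{i+1} + 5 for every i ≥ 1, by induction.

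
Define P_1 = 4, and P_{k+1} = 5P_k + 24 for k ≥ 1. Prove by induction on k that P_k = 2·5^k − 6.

Base case: P_1 = 4, and 2·5^1 − 6 = 10 − 6 = 4.
Assume P_m = 2·5^m − 6 for some m ≥ 1.
Then P_{m+1} = 5P_m + 24 = 5·(2·5^m − 6) + 24 = 10·5^m − 30 + 24 = 2·5^{m+1} − 6.
By induction, P_k = 2·5^k − 6 for all k ≥ 1.

P_k = 2·5^k − 6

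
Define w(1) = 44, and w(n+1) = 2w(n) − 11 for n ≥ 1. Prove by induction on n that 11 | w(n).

Base case: w(1) = 44 = 11·4, so 11 | w(1).
Assume 11 | w(m), so w(m) = 11t for some integer t.
Then w(m+1) = 2w(m) − 11 = 2·(11t) − 11 = 11(2t − 1), so 11 | w(m+1).
Hence 11 | w(n) for every n ≥ 1, by induction.

11 | w(n)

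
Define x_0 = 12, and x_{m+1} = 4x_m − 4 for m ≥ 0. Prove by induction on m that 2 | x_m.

Base case: x_0 = 12 = 2·6, so 2 | x_0.
Assume 2 | x_r, so x_r = 2t for some integer t.
Then x_{r+1} = 4x_r − 4 = 4·(2t) − 4 = 2(4t − 2), so 2 | x_{r+1}.
Hence 2 | x_m for every m ≥ 0, by induction.

2 | x_m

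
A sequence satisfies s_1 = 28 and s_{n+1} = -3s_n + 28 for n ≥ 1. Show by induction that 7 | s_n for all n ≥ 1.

Base case: s_1 = 28 = 7·4, so 7 | s_1.
Assume 7 | s_m, so s_m = 7t for some integer t.
Then s_{m+1} = -3s_m + 28 = -3·(7t) + 28 = 7(-3t + 4), so 7 | s_{m+1}.
By induction, 7 | s_n for all n ≥ 1.

7 | s_n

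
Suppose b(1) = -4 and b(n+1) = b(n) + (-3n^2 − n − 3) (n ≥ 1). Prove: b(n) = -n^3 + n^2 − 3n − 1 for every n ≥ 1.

Base case: b(1) = -4, and -1^3 + 1^2 − 3·1 − 1 = -4.
Assume b(m) = -m^3 + m^2 − 3m − 1.
Then b(m+1) = b(m) + (-3m^2 − m − 3) = (-m^3 + m^2 − 3m − 1) + (-3m^2 − m − 3) = -m^3 − 2m^2 − 4m − 4,
and -(m+1)^3 + (m+1)^2 − 3·(m+1) − 1 = -m^3 − 2m^2 − 4m − 4.
By induction, b(n) = -n^3 + n^2 − 3n − 1 for all n ≥ 1.

b(n) = -n^3 + n^2 − 3n − 1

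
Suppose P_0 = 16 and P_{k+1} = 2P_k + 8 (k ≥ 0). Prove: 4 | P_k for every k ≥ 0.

Base case: P_0 = 16 = 4·4, so 4 | P_0.
Assume 4 | P_m, so P_m = 4t for some integer t.
Then P_{m+1} = 2P_m + 8 = 2·(4t) + 8 = 4(2t + 2), so 4 | P_{m+1}.
By induction, 4 | P_k for all k ≥ 0.

4 | P_k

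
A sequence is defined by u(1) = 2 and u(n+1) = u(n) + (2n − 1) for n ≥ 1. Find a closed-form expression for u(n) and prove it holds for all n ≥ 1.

Claim: u(n) = n^2 − 2n + 3.

Base case: u(1) = 2, and 1^2 − 2·1 + 3 = 2.
Assume u(r) = r^2 − 2r + 3.
Then u(r+1) = u(r) + (2r − 1) = (r^2 − 2r + 3) + (2r − 1) = r^2 + 2,
and (r+1)^2 − 2·(r+1) + 3 = r^2 + 2.
Hence u(n) = n^2 − 2n + 3 for every n ≥ 1, by induction.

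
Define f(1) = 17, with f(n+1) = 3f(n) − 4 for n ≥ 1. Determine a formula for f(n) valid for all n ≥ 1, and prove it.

Claim: f(n) = 5·3^n + 2.

Base case: f(1) = 17, and 5·3^1 + 2 = 15 + 2 = 17.
Assume f(k) = 5·3^k + 2 for some k ≥ 1.
Then f(k+1) = 3f(k) − 4 = 3·(5·3^k + 2) − 4 = 15·3^k + 6 − 4 = 5·3^{k+1} + 2.
So the formula holds for k+1, and by induction f(n) = 5·3^n + 2 for all n ≥ 1.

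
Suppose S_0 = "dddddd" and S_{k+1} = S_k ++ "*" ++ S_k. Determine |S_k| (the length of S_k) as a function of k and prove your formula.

Claim: |S_k| = 7·2^k − 1.

Base case: |S_0| = 6, and 7·2^0 − 1 = 6.
Assume |S_j| = 7·2^j − 1.
Then |S_{j+1}| = |S_j| + 1 + |S_j| = 2|S_j| + 1 = 2(7·2^j − 1) + 1 = 7·2^{j+1} − 2 + 1 = 7·2^{j+1} − 1.
By induction, |S_k| = 7·2^k − 1 for all k ≥ 0.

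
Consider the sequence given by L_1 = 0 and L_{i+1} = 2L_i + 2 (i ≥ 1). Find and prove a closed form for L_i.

Claim: L_i = 2^i − 2.

Base case: L_1 = 0, and 2^1 − 2 = 2 − 2 = 0.
Assume L_r = 2^r − 2 for some r ≥ 1.
Then L_{r+1} = 2L_r + 2 = 2·(2^r − 2) + 2 = 2^{r+1} − 4 + 2 = 2^{r+1} − 2.
This completes the inductive step, so L_i = 2^i − 2 for all i ≥ 1.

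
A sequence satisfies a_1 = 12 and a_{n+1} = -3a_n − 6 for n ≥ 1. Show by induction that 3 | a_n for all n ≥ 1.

Base case: a_1 = 12 = 3·4, so 3 | a_1.
Assume 3 | a_r, so a_r = 3t for some integer t.
Then a_{r+1} = -3a_r − 6 = -3·(3t) − 6 = 3(-3t − 2), so 3 | a_{r+1}.
So the property holds for r+1, and by induction 3 | a_n for all n ≥ 1.

3 | a_n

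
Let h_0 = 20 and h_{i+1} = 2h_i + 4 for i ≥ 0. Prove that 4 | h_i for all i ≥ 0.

Base case: h_0 = 20 = 4·5, so 4 | h_0.
Assume 4 | h_j, so h_j = 4t for some integer t.
Then h_{j+1} = 2h_j + 4 = 2·(4t) + 4 = 4(2t + 1), so 4 | h_{j+1}.
Hence 4 | h_i for every i ≥ 0, by induction.

4 | h_i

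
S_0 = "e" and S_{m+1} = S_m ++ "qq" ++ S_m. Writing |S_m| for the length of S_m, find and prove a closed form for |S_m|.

Claim: |S_m| = 3·2^m − 2.

Base case: |S_0| = 1, and 3·2^0 − 2 = 1.
Assume |S_j| = 3·2^j − 2.
Then |S_{j+1}| = |S_j| + 2 + |S_j| = 2|S_j| + 2 = 2(3·2^j − 2) + 2 = 3·2^{j+1} − 4 + 2 = 3·2^{j+1} − 2.
By induction, |S_m| = 3·2^m − 2 for all m ≥ 0.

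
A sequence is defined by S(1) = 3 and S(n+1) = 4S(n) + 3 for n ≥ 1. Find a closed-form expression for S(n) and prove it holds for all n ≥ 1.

Claim: S(n) = 4^n − 1.

Base case: S(1) = 3, and 4^1 − 1 = 4 − 1 = 3.
Assume S(m) = 4^m − 1 for some m ≥ 1.
Then S(m+1) = 4S(m) + 3 = 4·(4^m − 1) + 3 = 4^{m+1} − 4 + 3 = 4^{m+1} − 1.
Hence S(n) = 4^n − 1 for every n ≥ 1, by induction.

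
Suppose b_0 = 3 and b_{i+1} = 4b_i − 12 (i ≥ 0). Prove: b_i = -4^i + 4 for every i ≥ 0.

Base case: b_0 = 3, and -4^0 + 4 = -1 + 4 = 3.
Assume b_k = -4^k + 4 for some k ≥ 0.
Then b_{k+1} = 4b_k − 12 = 4·(-4^k + 4) − 12 = -4^{k+1} + 16 − 12 = -4^{k+1} + 4.
So the formula holds for k+1, and by induction b_i = -4^i + 4 for all i ≥ 0.

b_i = -4^i + 4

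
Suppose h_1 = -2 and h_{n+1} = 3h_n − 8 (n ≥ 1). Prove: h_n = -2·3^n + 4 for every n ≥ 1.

Base case: h_1 = -2, and -2·3^1 + 4 = -6 + 4 = -2.
Assume h_m = -2·3^m + 4 for some m ≥ 1.
Then h_{m+1} = 3h_m − 8 = 3·(-2·3^m + 4) − 8 = -6·3^m + 12 − 8 = -2·3^{m+1} + 4.
So the formula holds for m+1, and by induction h_n = -2·3^n + 4 for all n ≥ 1.

h_n = -2·3^n + 4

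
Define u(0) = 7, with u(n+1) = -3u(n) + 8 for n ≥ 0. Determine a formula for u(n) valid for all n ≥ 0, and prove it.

Claim: u(n) = 5·(-3)^n + 2.

Base case: u(0) = 7, and 5·(-3)^0 + 2 = 5 + 2 = 7.
Assume u(m) = 5·(-3)^m + 2 for some m ≥ 0.
Then u(m+1) = -3u(m) + 8 = -3·(5·(-3)^m + 2) + 8 = -15·(-3)^m − 6 + 8 = 5·(-3)^{m+1} + 2.
Hence u(n) = 5·(-3)^n + 2 for every n ≥ 0, by induction.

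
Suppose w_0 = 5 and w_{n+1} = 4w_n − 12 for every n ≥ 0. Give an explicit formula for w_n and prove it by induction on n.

Claim: w_n = 4^n + 4.

Base case: w_0 = 5, and 4^0 + 4 = 1 + 4 = 5.
Assume w_j = 4^j + 4 for some j ≥ 0.
Then w_{j+1} = 4w_j − 12 = 4·(4^j + 4) − 12 = 4^{j+1} + 16 − 12 = 4^{j+1} + 4.
By induction, w_n = 4^n + 4 for all n ≥ 0.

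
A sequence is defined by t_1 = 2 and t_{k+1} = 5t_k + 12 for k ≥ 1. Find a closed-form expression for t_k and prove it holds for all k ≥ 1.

Claim: t_k = 5^k − 3.

Base case: t_1 = 2, and 5^1 − 3 = 5 − 3 = 2.
Assume t_j = 5^j − 3 for some j ≥ 1.
Then t_{j+1} = 5t_j + 12 = 5·(5^j − 3) + 12 = 5^{j+1} − 15 + 12 = 5^{j+1} − 3.
This completes the inductive step, so t_k = 5^k − 3 for all k ≥ 1.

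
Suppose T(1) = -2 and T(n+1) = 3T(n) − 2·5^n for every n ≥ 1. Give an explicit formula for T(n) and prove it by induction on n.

Claim: T(n) = 3^n − 5^n.

Base case: T(1) = -2, and 3^1 − 5^1 = 3 − 5 = -2.
Assume T(r) = 3^r − 5^r for some r ≥ 1.
Then T(r+1) = 3T(r) − 2·5^r = 3·(3^r − 5^r) − 2·5^r = 3^{r+1} − 3·5^r − 2·5^r = 3^{r+1} − 5·5^r = 3^{r+1} − 5^{r+1}.
This completes the inductive step, so T(n) = 3^n − 5^n for all n ≥ 1.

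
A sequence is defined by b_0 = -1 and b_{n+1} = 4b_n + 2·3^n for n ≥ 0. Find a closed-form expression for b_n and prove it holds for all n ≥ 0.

Claim: b_n = 4^n − 2·3^n.

Base case: b_0 = -1, and 4^0 − 2·3^0 = 1 − 2 = -1.
Assume b_j = 4^j − 2·3^j for some j ≥ 0.
Then b_{j+1} = 4b_j + 2·3^j = 4·(4^j − 2·3^j) + 2·3^j = 4^{j+1} − 8·3^j + 2·3^j = 4^{j+1} − 6·3^j = 4^{j+1} − 2·3^{j+1}.
Hence b_n = 4^n − 2·3^n for every n ≥ 0, by induction.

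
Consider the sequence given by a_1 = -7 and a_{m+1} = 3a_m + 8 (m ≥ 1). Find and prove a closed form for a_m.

Claim: a_m = -3^m − 4.

Base case: a_1 = -7, and -3^1 − 4 = -3 − 4 = -7.
Assume a_k = -3^k − 4 for some k ≥ 1.
Then a_{k+1} = 3a_k + 8 = 3·(-3^k − 4) + 8 = -3^{k+1} − 12 + 8 = -3^{k+1} − 4.
By induction, a_m = -3^m − 4 for all m ≥ 1.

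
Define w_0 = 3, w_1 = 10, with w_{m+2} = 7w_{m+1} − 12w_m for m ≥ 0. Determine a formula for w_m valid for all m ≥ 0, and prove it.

Claim: w_m = 2·3^m + 4^m.

Base cases: w_0 = 3 and 2·3^0 + 4^0 = 3; w_1 = 10 and 2·3^1 + 4^1 = 10.
Assume w_i = 2·3^i + 4^i for all 0 ≤ i ≤ j, where j ≥ 1.
Then w_{j+1} = 7w_j − 12w_{j−1} = 7·(2·3^j + 4^j) − 12·(2·3^{j−1} + 4^{j−1}) = 2·(7·3 − 12)3^{j−1} + (7·4 − 12)4^{j−1} = 18·3^{j−1} + 16·4^{j−1} = 2·3^{j+1} + 4^{j+1}.
By strong induction, w_m = 2·3^m + 4^m for all m ≥ 0.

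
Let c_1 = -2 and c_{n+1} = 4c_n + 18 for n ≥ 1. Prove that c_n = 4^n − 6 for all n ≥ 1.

Base case: c_1 = -2, and 4^1 − 6 = 4 − 6 = -2.
Assume c_k = 4^k − 6 for some k ≥ 1.
Then c_{k+1} = 4c_k + 18 = 4·(4^k − 6) + 18 = 4^{k+1} − 24 + 18 = 4^{k+1} − 6.
This completes the inductive step, so c_n = 4^n − 6 for all n ≥ 1.

c_n = 4^n − 6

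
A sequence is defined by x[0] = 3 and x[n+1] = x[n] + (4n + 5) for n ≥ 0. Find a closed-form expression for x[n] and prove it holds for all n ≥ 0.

Claim: x[n] = 2n^2 + 3n + 3.

Base case: x[0] = 3, and 2·0^2 + 3·0 + 3 = 3.
Assume x[j] = 2j^2 + 3j + 3.
Then x[j+1] = x[j] + (4j + 5) = (2j^2 + 3j + 3) + (4j + 5) = 2j^2 + 7j + 8,
and 2·(j+1)^2 + 3·(j+1) + 3 = 2j^2 + 7j + 8.
This completes the inductive step, so x[n] = 2n^2 + 3n + 3 for all n ≥ 0.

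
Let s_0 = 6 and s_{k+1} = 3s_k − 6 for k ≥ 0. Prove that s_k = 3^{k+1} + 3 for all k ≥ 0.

Base case: s_0 = 6, and 3^{0+1} + 3 = 3 + 3 = 6.
Assume s_j = 3^{j+1} + 3 for some j ≥ 0.
Then s_{j+1} = 3s_j − 6 = 3·(3^{j+1} + 3) − 6 = 3^{j+2} + 9 − 6 = 3^{j+2} + 3.
So the formula holds for j+1, and by induction s_k = 3^{k+1} + 3 for all k ≥ 0.

s_k = 3^{k+1} + 3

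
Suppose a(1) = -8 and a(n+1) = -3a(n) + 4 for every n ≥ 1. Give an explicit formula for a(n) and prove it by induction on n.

Claim: a(n) = 3·(-3)^n + 1.

Base case: a(1) = -8, and 3·(-3)^1 + 1 = -9 + 1 = -8.
Assume a(m) = 3·(-3)^m + 1 for some m ≥ 1.
Then a(m+1) = -3a(m) + 4 = -3·(3·(-3)^m + 1) + 4 = -9·(-3)^m − 3 + 4 = 3·(-3)^{m+1} + 1.
So the formula holds for m+1, and by induction a(n) = 3·(-3)^n + 1 for all n ≥ 1.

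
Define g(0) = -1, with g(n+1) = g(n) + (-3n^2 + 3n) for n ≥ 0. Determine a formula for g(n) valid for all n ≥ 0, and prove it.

Claim: g(n) = -n^3 + 3n^2 − 2n − 1.

Base case: g(0) = -1, and -0^3 + 3·0^2 − 2·0 − 1 = -1.
Assume g(r) = -r^3 + 3r^2 − 2r − 1.
Then g(r+1) = g(r) + (-3r^2 + 3r) = (-r^3 + 3r^2 − 2r − 1) + (-3r^2 + 3r) = -r^3 + r − 1,
and -(r+1)^3 + 3·(r+1)^2 − 2·(r+1) − 1 = -r^3 + r − 1.
This completes the inductive step, so g(n) = -n^3 + 3n^2 − 2n − 1 for all n ≥ 0.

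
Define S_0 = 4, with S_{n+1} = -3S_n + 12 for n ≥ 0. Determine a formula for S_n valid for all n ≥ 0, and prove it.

Claim: S_n = (-3)^n + 3.

Base case: S_0 = 4, and (-3)^0 + 3 = 1 + 3 = 4.
Assume S_j = (-3)^j + 3 for some j ≥ 0.
Then S_{j+1} = -3S_j + 12 = -3·((-3)^j + 3) + 12 = -3·(-3)^j − 9 + 12 = (-3)^{j+1} + 3.
This completes the inductive step, so S_n = (-3)^n + 3 for all n ≥ 0.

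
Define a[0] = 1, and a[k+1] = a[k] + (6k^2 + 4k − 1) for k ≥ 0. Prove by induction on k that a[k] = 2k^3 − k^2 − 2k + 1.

Base case: a[0] = 1, and 2·0^3 − 0^2 − 2·0 + 1 = 1.
Assume a[m] = 2m^3 − m^2 − 2m + 1.
Then a[m+1] = a[m] + (6m^2 + 4m − 1) = (2m^3 − m^2 − 2m + 1) + (6m^2 + 4m − 1) = 2m^3 + 5m^2 + 2m,
and 2·(m+1)^3 − (m+1)^2 − 2·(m+1) + 1 = 2m^3 + 5m^2 + 2m.
This completes the inductive step, so a[k] = 2k^3 − k^2 − 2k + 1 for all k ≥ 0.

a[k] = 2k^3 − k^2 − 2k + 1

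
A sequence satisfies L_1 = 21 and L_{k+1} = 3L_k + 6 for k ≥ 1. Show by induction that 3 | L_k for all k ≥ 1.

Base case: L_1 = 21 = 3·7, so 3 | L_1.
Assume 3 | L_r, so L_r = 3t for some integer t.
Then L_{r+1} = 3L_r + 6 = 3·(3t) + 6 = 3(3t + 2), so 3 | L_{r+1}.
By induction, 3 | L_k for all k ≥ 1.

3 | L_k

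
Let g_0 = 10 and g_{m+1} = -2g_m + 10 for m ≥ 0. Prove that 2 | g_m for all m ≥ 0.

Base case: g_0 = 10 = 2·5, so 2 | g_0.
Assume 2 | g_j, so g_j = 2t for some integer t.
Then g_{j+1} = -2g_j + 10 = -2·(2t) + 10 = 2(-2t + 5), so 2 | g_{j+1}.
Hence 2 | g_m for every m ≥ 0, by induction.

2 | g_m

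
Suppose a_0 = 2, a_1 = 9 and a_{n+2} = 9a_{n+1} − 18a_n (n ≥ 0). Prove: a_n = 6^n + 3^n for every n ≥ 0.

Base cases: a_0 = 2 and 6^0 + 3^0 = 2; a_1 = 9 and 6^1 + 3^1 = 9.
Assume a_j = 6^j + 3^j for all 0 ≤ j ≤ k, where k ≥ 1.
Then a_{k+1} = 9a_k − 18a_{k−1} = 9·(6^k + 3^k) − 18·(6^{k−1} + 3^{k−1}) = (9·6 − 18)6^{k−1} + (9·3 − 18)3^{k−1} = 36·6^{k−1} + 9·3^{k−1} = 6^{k+1} + 3^{k+1}.
Hence a_n = 6^n + 3^n for every n ≥ 0, by strong induction.

a_n = 6^n + 3^n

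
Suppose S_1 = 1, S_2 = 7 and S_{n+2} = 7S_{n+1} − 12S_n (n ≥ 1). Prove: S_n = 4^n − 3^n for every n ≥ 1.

Base cases: S_1 = 1 and 4^1 − 3^1 = 1; S_2 = 7 and 4^2 − 3^2 = 7.
Assume S_j = 4^j − 3^j for all 1 ≤ j ≤ r, where r ≥ 2.
Then S_{r+1} = 7S_r − 12S_{r−1} = 7·(4^r − 3^r) − 12·(4^{r−1} − 3^{r−1}) = (7·4 − 12)4^{r−1} − (7·3 − 12)3^{r−1} = 16·4^{r−1} − 9·3^{r−1} = 4^{r+1} − 3^{r+1}.
So the formula holds for r+1, and by strong induction S_n = 4^n − 3^n for all n ≥ 1.

S_n = 4^n − 3^n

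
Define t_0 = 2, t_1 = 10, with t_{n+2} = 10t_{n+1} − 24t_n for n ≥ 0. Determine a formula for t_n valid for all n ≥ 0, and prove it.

Claim: t_n = 6^n + 4^n.

Base cases: t_0 = 2 and 6^0 + 4^0 = 2; t_1 = 10 and 6^1 + 4^1 = 10.
Assume t_j = 6^j + 4^j for all 0 ≤ j ≤ m, where m ≥ 1.
Then t_{m+1} = 10t_m − 24t_{m−1} = 10·(6^m + 4^m) − 24·(6^{m−1} + 4^{m−1}) = (10·6 − 24)6^{m−1} + (10·4 − 24)4^{m−1} = 36·6^{m−1} + 16·4^{m−1} = 6^{m+1} + 4^{m+1}.
So the formula holds for m+1, and by strong induction t_n = 6^n + 4^n for all n ≥ 0.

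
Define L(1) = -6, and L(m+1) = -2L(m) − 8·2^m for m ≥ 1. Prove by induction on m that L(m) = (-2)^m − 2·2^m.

Base case: L(1) = -6, and (-2)^1 − 2·2^1 = -2 − 4 = -6.
Assume L(r) = (-2)^r − 2·2^r for some r ≥ 1.
Then L(r+1) = -2L(r) − 8·2^r = -2·((-2)^r − 2·2^r) − 8·2^r = (-2)^{r+1} + 4·2^r − 8·2^r = (-2)^{r+1} − 4·2^r = (-2)^{r+1} − 2·2^{r+1}.
This completes the inductive step, so L(m) = (-2)^m − 2·2^m for all m ≥ 1.

L(m) = (-2)^m − 2·2^m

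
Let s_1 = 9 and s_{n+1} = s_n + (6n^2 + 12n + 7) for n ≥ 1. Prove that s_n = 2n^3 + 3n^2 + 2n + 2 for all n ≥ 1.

Base case: s_1 = 9, and 2·1^3 + 3·1^2 + 2·1 + 2 = 9.
Assume s_m = 2m^3 + 3m^2 + 2m + 2.
Then s_{m+1} = s_m + (6m^2 + 12m + 7) = (2m^3 + 3m^2 + 2m + 2) + (6m^2 + 12m + 7) = 2m^3 + 9m^2 + 14m + 9,
and 2·(m+1)^3 + 3·(m+1)^2 + 2·(m+1) + 2 = 2m^3 + 9m^2 + 14m + 9.
By induction, s_n = 2n^3 + 3n^2 + 2n + 2 for all n ≥ 1.

s_n = 2n^3 + 3n^2 + 2n + 2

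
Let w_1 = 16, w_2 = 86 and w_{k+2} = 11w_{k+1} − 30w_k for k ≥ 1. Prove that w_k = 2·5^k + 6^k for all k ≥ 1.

Base cases: w_1 = 16 and 2·5^1 + 6^1 = 16; w_2 = 86 and 2·5^2 + 6^2 = 86.
Assume w_j = 2·5^j + 6^j for all 1 ≤ j ≤ m, where m ≥ 2.
Then w_{m+1} = 11w_m − 30w_{m−1} = 11·(2·5^m + 6^m) − 30·(2·5^{m−1} + 6^{m−1}) = 2·(11·5 − 30)5^{m−1} + (11·6 − 30)6^{m−1} = 50·5^{m−1} + 36·6^{m−1} = 2·5^{m+1} + 6^{m+1}.
So the formula holds for m+1, and by strong induction w_k = 2·5^k + 6^k for all k ≥ 1.

w_k = 2·5^k + 6^k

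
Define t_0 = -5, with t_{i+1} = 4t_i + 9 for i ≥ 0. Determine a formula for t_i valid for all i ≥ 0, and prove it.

Claim: t_i = -2·4^i − 3.

Base case: t_0 = -5, and -2·4^0 − 3 = -2 − 3 = -5.
Assume t_m = -2·4^m − 3 for some m ≥ 0.
Then t_{m+1} = 4t_m + 9 = 4·(-2·4^m − 3) + 9 = -8·4^m − 12 + 9 = -2·4^{m+1} − 3.
So the formula holds for m+1, and by induction t_i = -2·4^i − 3 for all i ≥ 0.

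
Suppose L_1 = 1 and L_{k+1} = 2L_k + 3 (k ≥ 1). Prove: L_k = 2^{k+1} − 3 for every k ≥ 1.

Base case: L_1 = 1, and 2^{1+1} − 3 = 4 − 3 = 1.
Assume L_r = 2^{r+1} − 3 for some r ≥ 1.
Then L_{r+1} = 2L_r + 3 = 2·(2^{r+1} − 3) + 3 = 2^{r+2} − 6 + 3 = 2^{r+2} − 3.
Hence L_k = 2^{k+1} − 3 for every k ≥ 1, by induction.

L_k = 2^{k+1} − 3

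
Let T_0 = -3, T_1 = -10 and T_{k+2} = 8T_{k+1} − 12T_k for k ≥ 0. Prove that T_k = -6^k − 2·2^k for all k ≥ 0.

Base cases: T_0 = -3 and -6^0 − 2·2^0 = -3; T_1 = -10 and -6^1 − 2·2^1 = -10.
Assume T_j = -6^j − 2·2^j for all 0 ≤ j ≤ r, where r ≥ 1.
Then T_{r+1} = 8T_r − 12T_{r−1} = 8·(-6^r − 2·2^r) − 12·(-6^{r−1} − 2·2^{r−1}) = -(8·6 − 12)6^{r−1} − 2·(8·2 − 12)2^{r−1} = -36·6^{r−1} − 8·2^{r−1} = -6^{r+1} − 2·2^{r+1}.
Hence T_k = -6^k − 2·2^k for every k ≥ 0, by strong induction.

T_k = -6^k − 2·2^k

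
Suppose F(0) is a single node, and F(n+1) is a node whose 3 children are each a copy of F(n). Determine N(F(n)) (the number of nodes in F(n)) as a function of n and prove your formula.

Claim: N(F(n)) = (3^{n+1} − 1)/2.

Base case: N(F(0)) = 1, and (3^{0+1} − 1)/2 = 1.
Assume N(F(k)) = (3^{k+1} − 1)/2.
Then N(F(k+1)) = 1 + 3N(F(k)) = 1 + 3·(3^{k+1} − 1)/2 = 1 + (3^{k+2} − 3)/2 = (2 + 3^{k+2} − 3)/2 = (3^{k+2} − 1)/2.
This completes the inductive step, so N(F(n)) = (3^{n+1} − 1)/2 for all n ≥ 0.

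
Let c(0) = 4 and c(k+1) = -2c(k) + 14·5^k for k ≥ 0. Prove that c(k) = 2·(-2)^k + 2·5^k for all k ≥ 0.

Base case: c(0) = 4, and 2·(-2)^0 + 2·5^0 = 2 + 2 = 4.
Assume c(r) = 2·(-2)^r + 2·5^r for some r ≥ 0.
Then c(r+1) = -2c(r) + 14·5^r = -2·(2·(-2)^r + 2·5^r) + 14·5^r = 2·(-2)^{r+1} − 4·5^r + 14·5^r = 2·(-2)^{r+1} + 10·5^r = 2·(-2)^{r+1} + 2·5^{r+1}.
Hence c(k) = 2·(-2)^k + 2·5^k for every k ≥ 0, by induction.

c(k) = 2·(-2)^k + 2·5^k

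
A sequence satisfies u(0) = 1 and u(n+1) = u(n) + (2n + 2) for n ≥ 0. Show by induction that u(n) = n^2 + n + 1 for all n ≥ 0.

Base case: u(0) = 1, and 0^2 + 0 + 1 = 1.
Assume u(m) = m^2 + m + 1.
Then u(m+1) = u(m) + (2m + 2) = (m^2 + m + 1) + (2m + 2) = m^2 + 3m + 3,
and (m+1)^2 + (m+1) + 1 = m^2 + 3m + 3.
By induction, u(n) = n^2 + n + 1 for all n ≥ 0.

u(n) = n^2 + n + 1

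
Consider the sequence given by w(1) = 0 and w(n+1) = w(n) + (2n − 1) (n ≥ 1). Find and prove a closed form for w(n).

Claim: w(n) = n^2 − 2n + 1.

Base case: w(1) = 0, and 1^2 − 2·1 + 1 = 0.
Assume w(r) = r^2 − 2r + 1.
Then w(r+1) = w(r) + (2r − 1) = (r^2 − 2r + 1) + (2r − 1) = r^2,
and (r+1)^2 − 2·(r+1) + 1 = r^2.
This completes the inductive step, so w(n) = n^2 − 2n + 1 for all n ≥ 1.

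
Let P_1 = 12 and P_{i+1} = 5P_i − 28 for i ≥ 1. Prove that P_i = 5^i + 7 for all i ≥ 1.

Base case: P_1 = 12, and 5^1 + 7 = 5 + 7 = 12.
Assume P_k = 5^k + 7 for some k ≥ 1.
Then P_{k+1} = 5P_k − 28 = 5·(5^k + 7) − 28 = 5^{k+1} + 35 − 28 = 5^{k+1} + 7.
This completes the inductive step, so P_i = 5^i + 7 for all i ≥ 1.

P_i = 5^i + 7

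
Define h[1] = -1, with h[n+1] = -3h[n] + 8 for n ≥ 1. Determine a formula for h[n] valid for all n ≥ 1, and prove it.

Claim: h[n] = (-3)^n + 2.

Base case: h[1] = -1, and (-3)^1 + 2 = -3 + 2 = -1.
Assume h[k] = (-3)^k + 2 for some k ≥ 1.
Then h[k+1] = -3h[k] + 8 = -3·((-3)^k + 2) + 8 = -3·(-3)^k − 6 + 8 = (-3)^{k+1} + 2.
Hence h[n] = (-3)^n + 2 for every n ≥ 1, by induction.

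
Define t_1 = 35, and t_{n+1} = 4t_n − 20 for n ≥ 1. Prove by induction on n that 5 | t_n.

Base case: t_1 = 35 = 5·7, so 5 | t_1.
Assume 5 | t_r, so t_r = 5s for some integer s.
Then t_{r+1} = 4t_r − 20 = 4·(5s) − 20 = 5(4s − 4), so 5 | t_{r+1}.
This completes the inductive step, so 5 | t_n for all n ≥ 1.

5 | t_n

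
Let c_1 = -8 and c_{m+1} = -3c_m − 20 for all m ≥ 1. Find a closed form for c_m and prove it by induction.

Claim: c_m = (-3)^m − 5.

Base case: c_1 = -8, and (-3)^1 − 5 = -3 − 5 = -8.
Assume c_j = (-3)^j − 5 for some j ≥ 1.
Then c_{j+1} = -3c_j − 20 = -3·((-3)^j − 5) − 20 = -3·(-3)^j + 15 − 20 = (-3)^{j+1} − 5.
Hence c_m = (-3)^m − 5 for every m ≥ 1, by induction.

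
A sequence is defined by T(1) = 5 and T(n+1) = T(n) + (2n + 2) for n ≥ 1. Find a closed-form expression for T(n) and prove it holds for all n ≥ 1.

Claim: T(n) = n^2 + n + 3.

Base case: T(1) = 5, and 1^2 + 1 + 3 = 5.
Assume T(j) = j^2 + j + 3.
Then T(j+1) = T(j) + (2j + 2) = (j^2 + j + 3) + (2j + 2) = j^2 + 3j + 5,
and (j+1)^2 + (j+1) + 3 = j^2 + 3j + 5.
By induction, T(n) = n^2 + n + 3 for all n ≥ 1.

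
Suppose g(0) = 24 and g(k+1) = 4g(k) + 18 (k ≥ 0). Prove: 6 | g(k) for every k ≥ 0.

Base case: g(0) = 24 = 6·4, so 6 | g(0).
Assume 6 | g(r), so g(r) = 6t for some integer t.
Then g(r+1) = 4g(r) + 18 = 4·(6t) + 18 = 6(4t + 3), so 6 | g(r+1).
This completes the inductive step, so 6 | g(k) for all k ≥ 0.

6 | g(k)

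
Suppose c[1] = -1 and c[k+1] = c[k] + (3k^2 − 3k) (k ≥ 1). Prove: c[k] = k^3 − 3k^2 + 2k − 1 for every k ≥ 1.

Base case: c[1] = -1, and 1^3 − 3·1^2 + 2·1 − 1 = -1.
Assume c[m] = m^3 − 3m^2 + 2m − 1.
Then c[m+1] = c[m] + (3m^2 − 3m) = (m^3 − 3m^2 + 2m − 1) + (3m^2 − 3m) = m^3 − m − 1,
and (m+1)^3 − 3·(m+1)^2 + 2·(m+1) − 1 = m^3 − m − 1.
Hence c[k] = k^3 − 3k^2 + 2k − 1 for every k ≥ 1, by induction.

c[k] = k^3 − 3k^2 + 2k − 1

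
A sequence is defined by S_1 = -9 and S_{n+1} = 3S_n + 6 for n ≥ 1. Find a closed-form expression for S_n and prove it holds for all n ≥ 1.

Claim: S_n = -2·3^n − 3.

Base case: S_1 = -9, and -2·3^1 − 3 = -6 − 3 = -9.
Assume S_j = -2·3^j − 3 for some j ≥ 1.
Then S_{j+1} = 3S_j + 6 = 3·(-2·3^j − 3) + 6 = -6·3^j − 9 + 6 = -2·3^{j+1} − 3.
So the formula holds for j+1, and by induction S_n = -2·3^n − 3 for all n ≥ 1.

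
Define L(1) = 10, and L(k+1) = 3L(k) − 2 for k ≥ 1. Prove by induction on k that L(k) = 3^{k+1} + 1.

Base case: L(1) = 10, and 3^{1+1} + 1 = 9 + 1 = 10.
Assume L(r) = 3^{r+1} + 1 for some r ≥ 1.
Then L(r+1) = 3L(r) − 2 = 3·(3^{r+1} + 1) − 2 = 3^{r+2} + 3 − 2 = 3^{r+2} + 1.
By induction, L(k) = 3^{k+1} + 1 for all k ≥ 1.

L(k) = 3^{k+1} + 1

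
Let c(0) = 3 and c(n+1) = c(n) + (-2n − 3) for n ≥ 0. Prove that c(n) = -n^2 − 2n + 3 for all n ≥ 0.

Base case: c(0) = 3, and -0^2 − 2·0 + 3 = 3.
Assume c(k) = -k^2 − 2k + 3.
Then c(k+1) = c(k) + (-2k − 3) = (-k^2 − 2k + 3) + (-2k − 3) = -k^2 − 4k,
and -(k+1)^2 − 2·(k+1) + 3 = -k^2 − 4k.
Hence c(n) = -n^2 − 2n + 3 for every n ≥ 0, by induction.

c(n) = -n^2 − 2n + 3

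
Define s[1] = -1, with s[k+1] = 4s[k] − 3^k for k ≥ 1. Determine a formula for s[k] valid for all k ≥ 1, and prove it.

Claim: s[k] = -4^k + 3^k.

Base case: s[1] = -1, and -4^1 + 3^1 = -4 + 3 = -1.
Assume s[m] = -4^m + 3^m for some m ≥ 1.
Then s[m+1] = 4s[m] − 3^m = 4·(-4^m + 3^m) − 3^m = -4^{m+1} + 4·3^m − 3^m = -4^{m+1} + 3·3^m = -4^{m+1} + 3^{m+1}.
Hence s[k] = -4^k + 3^k for every k ≥ 1, by induction.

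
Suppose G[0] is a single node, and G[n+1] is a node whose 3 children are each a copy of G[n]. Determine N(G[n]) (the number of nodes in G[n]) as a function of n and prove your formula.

Claim: N(G[n]) = (3^{n+1} − 1)/2.

Base case: N(G[0]) = 1, and (3^{0+1} − 1)/2 = 1.
Assume N(G[r]) = (3^{r+1} − 1)/2.
Then N(G[r+1]) = 1 + 3N(G[r]) = 1 + 3·(3^{r+1} − 1)/2 = 1 + (3^{r+2} − 3)/2 = (2 + 3^{r+2} − 3)/2 = (3^{r+2} − 1)/2.
Hence N(G[n]) = (3^{n+1} − 1)/2 for every n ≥ 0, by induction.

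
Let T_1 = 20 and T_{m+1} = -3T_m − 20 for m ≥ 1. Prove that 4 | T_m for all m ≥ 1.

Base case: T_1 = 20 = 4·5, so 4 | T_1.
Assume 4 | T_j, so T_j = 4t for some integer t.
Then T_{j+1} = -3T_j − 20 = -3·(4t) − 20 = 4(-3t − 5), so 4 | T_{j+1}.
This completes the inductive step, so 4 | T_m for all m ≥ 1.

4 | T_m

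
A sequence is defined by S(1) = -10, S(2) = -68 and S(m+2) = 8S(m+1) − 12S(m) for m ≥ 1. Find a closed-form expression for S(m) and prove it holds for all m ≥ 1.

Claim: S(m) = 2^m − 2·6^m.

Base cases: S(1) = -10 and 2^1 − 2·6^1 = -10; S(2) = -68 and 2^2 − 2·6^2 = -68.
Assume S(j) = 2^j − 2·6^j for all 1 ≤ j ≤ r, where r ≥ 2.
Then S(r+1) = 8S(r) − 12S(r−1) = 8·(2^r − 2·6^r) − 12·(2^{r−1} − 2·6^{r−1}) = (8·2 − 12)2^{r−1} − 2·(8·6 − 12)6^{r−1} = 4·2^{r−1} − 72·6^{r−1} = 2^{r+1} − 2·6^{r+1}.
So the formula holds for r+1, and by strong induction S(m) = 2^m − 2·6^m for all m ≥ 1.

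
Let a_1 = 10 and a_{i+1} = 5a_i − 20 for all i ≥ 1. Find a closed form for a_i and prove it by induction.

Claim: a_i = 5^i + 5.

Base case: a_1 = 10, and 5^1 + 5 = 5 + 5 = 10.
Assume a_j = 5^j + 5 for some j ≥ 1.
Then a_{j+1} = 5a_j − 20 = 5·(5^j + 5) − 20 = 5^{j+1} + 25 − 20 = 5^{j+1} + 5.
Hence a_i = 5^i + 5 for every i ≥ 1, by induction.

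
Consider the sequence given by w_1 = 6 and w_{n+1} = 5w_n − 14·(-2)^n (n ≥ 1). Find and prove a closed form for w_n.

Claim: w_n = 2·5^n + 2·(-2)^n.

Base case: w_1 = 6, and 2·5^1 + 2·(-2)^1 = 10 − 4 = 6.
Assume w_j = 2·5^j + 2·(-2)^j for some j ≥ 1.
Then w_{j+1} = 5w_j − 14·(-2)^j = 5·(2·5^j + 2·(-2)^j) − 14·(-2)^j = 2·5^{j+1} + 10·(-2)^j − 14·(-2)^j = 2·5^{j+1} − 4·(-2)^j = 2·5^{j+1} + 2·(-2)^{j+1}.
By induction, w_n = 2·5^n + 2·(-2)^n for all n ≥ 1.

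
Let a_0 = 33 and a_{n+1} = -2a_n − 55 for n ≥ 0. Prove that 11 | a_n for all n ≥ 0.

Base case: a_0 = 33 = 11·3, so 11 | a_0.
Assume 11 | a_m, so a_m = 11t for some integer t.
Then a_{m+1} = -2a_m − 55 = -2·(11t) − 55 = 11(-2t − 5), so 11 | a_{m+1}.
By induction, 11 | a_n for all n ≥ 0.

11 | a_n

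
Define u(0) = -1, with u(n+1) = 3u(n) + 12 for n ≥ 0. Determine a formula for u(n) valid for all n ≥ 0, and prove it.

Claim: u(n) = 5·3^n − 6.

Base case: u(0) = -1, and 5·3^0 − 6 = 5 − 6 = -1.
Assume u(m) = 5·3^m − 6 for some m ≥ 0.
Then u(m+1) = 3u(m) + 12 = 3·(5·3^m − 6) + 12 = 15·3^m − 18 + 12 = 5·3^{m+1} − 6.
By induction, u(n) = 5·3^n − 6 for all n ≥ 0.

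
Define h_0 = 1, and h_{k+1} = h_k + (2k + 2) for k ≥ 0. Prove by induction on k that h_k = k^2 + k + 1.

Base case: h_0 = 1, and 0^2 + 0 + 1 = 1.
Assume h_r = r^2 + r + 1.
Then h_{r+1} = h_r + (2r + 2) = (r^2 + r + 1) + (2r + 2) = r^2 + 3r + 3,
and (r+1)^2 + (r+1) + 1 = r^2 + 3r + 3.
By induction, h_k = k^2 + k + 1 for all k ≥ 0.

h_k = k^2 + k + 1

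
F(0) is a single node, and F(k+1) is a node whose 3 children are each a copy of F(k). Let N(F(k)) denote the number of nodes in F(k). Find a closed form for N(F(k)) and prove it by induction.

Claim: N(F(k)) = (3^{k+1} − 1)/2.

Base case: N(F(0)) = 1, and (3^{0+1} − 1)/2 = 1.
Assume N(F(m)) = (3^{m+1} − 1)/2.
Then N(F(m+1)) = 1 + 3N(F(m)) = 1 + 3·(3^{m+1} − 1)/2 = 1 + (3^{m+2} − 3)/2 = (2 + 3^{m+2} − 3)/2 = (3^{m+2} − 1)/2.
So the formula holds for m+1, and by induction N(F(k)) = (3^{k+1} − 1)/2 for all k ≥ 0.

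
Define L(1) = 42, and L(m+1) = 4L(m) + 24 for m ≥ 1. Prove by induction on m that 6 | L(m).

Base case: L(1) = 42 = 6·7, so 6 | L(1).
Assume 6 | L(k), so L(k) = 6t for some integer t.
Then L(k+1) = 4L(k) + 24 = 4·(6t) + 24 = 6(4t + 4), so 6 | L(k+1).
So the property holds for k+1, and by induction 6 | L(m) for all m ≥ 1.

6 | L(m)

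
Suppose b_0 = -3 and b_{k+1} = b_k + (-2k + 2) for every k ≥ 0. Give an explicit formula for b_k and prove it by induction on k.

Claim: b_k = -k^2 + 3k − 3.

Base case: b_0 = -3, and -0^2 + 3·0 − 3 = -3.
Assume b_r = -r^2 + 3r − 3.
Then b_{r+1} = b_r + (-2r + 2) = (-r^2 + 3r − 3) + (-2r + 2) = -r^2 + r − 1,
and -(r+1)^2 + 3·(r+1) − 3 = -r^2 + r − 1.
Hence b_k = -k^2 + 3k − 3 for every k ≥ 0, by induction.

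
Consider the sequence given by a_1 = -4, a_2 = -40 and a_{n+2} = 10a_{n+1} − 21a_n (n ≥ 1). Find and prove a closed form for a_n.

Claim: a_n = 3^n − 7^n.

Base cases: a_1 = -4 and 3^1 − 7^1 = -4; a_2 = -40 and 3^2 − 7^2 = -40.
Assume a_j = 3^j − 7^j for all 1 ≤ j ≤ k, where k ≥ 2.
Then a_{k+1} = 10a_k − 21a_{k−1} = 10·(3^k − 7^k) − 21·(3^{k−1} − 7^{k−1}) = (10·3 − 21)3^{k−1} − (10·7 − 21)7^{k−1} = 9·3^{k−1} − 49·7^{k−1} = 3^{k+1} − 7^{k+1}.
Hence a_n = 3^n − 7^n for every n ≥ 1, by strong induction.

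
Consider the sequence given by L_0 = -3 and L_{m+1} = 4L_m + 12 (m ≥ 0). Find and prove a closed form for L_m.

Claim: L_m = 4^m − 4.

Base case: L_0 = -3, and 4^0 − 4 = 1 − 4 = -3.
Assume L_r = 4^r − 4 for some r ≥ 0.
Then L_{r+1} = 4L_r + 12 = 4·(4^r − 4) + 12 = 4^{r+1} − 16 + 12 = 4^{r+1} − 4.
Hence L_m = 4^m − 4 for every m ≥ 0, by induction.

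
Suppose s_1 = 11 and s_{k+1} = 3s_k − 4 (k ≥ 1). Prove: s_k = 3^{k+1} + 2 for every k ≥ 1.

Base case: s_1 = 11, and 3^{1+1} + 2 = 9 + 2 = 11.
Assume s_r = 3^{r+1} + 2 for some r ≥ 1.
Then s_{r+1} = 3s_r − 4 = 3·(3^{r+1} + 2) − 4 = 3^{r+2} + 6 − 4 = 3^{r+2} + 2.
By induction, s_k = 3^{k+1} + 2 for all k ≥ 1.

s_k = 3^{k+1} + 2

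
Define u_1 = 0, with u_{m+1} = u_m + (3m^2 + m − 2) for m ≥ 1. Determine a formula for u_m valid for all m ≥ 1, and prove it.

Claim: u_m = m^3 − m^2 − 2m + 2.

Base case: u_1 = 0, and 1^3 − 1^2 − 2·1 + 2 = 0.
Assume u_r = r^3 − r^2 − 2r + 2.
Then u_{r+1} = u_r + (3r^2 + r − 2) = (r^3 − r^2 − 2r + 2) + (3r^2 + r − 2) = r^3 + 2r^2 − r,
and (r+1)^3 − (r+1)^2 − 2·(r+1) + 2 = r^3 + 2r^2 − r.
Hence u_m = m^3 − m^2 − 2m + 2 for every m ≥ 1, by induction.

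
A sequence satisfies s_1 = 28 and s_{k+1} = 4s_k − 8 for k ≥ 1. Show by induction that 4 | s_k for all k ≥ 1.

Base case: s_1 = 28 = 4·7, so 4 | s_1.
Assume 4 | s_j, so s_j = 4t for some integer t.
Then s_{j+1} = 4s_j − 8 = 4·(4t) − 8 = 4(4t − 2), so 4 | s_{j+1}.
Hence 4 | s_k for every k ≥ 1, by induction.

4 | s_k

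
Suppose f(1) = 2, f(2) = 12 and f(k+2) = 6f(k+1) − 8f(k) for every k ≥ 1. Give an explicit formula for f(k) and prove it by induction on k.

Claim: f(k) = -2^k + 4^k.

Base cases: f(1) = 2 and -2^1 + 4^1 = 2; f(2) = 12 and -2^2 + 4^2 = 12.
Assume f(j) = -2^j + 4^j for all 1 ≤ j ≤ r, where r ≥ 2.
Then f(r+1) = 6f(r) − 8f(r−1) = 6·(-2^r + 4^r) − 8·(-2^{r−1} + 4^{r−1}) = -(6·2 − 8)2^{r−1} + (6·4 − 8)4^{r−1} = -4·2^{r−1} + 16·4^{r−1} = -2^{r+1} + 4^{r+1}.
By strong induction, f(k) = -2^k + 4^k for all k ≥ 1.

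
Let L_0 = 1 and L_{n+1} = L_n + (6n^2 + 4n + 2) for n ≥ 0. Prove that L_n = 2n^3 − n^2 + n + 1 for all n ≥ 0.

Base case: L_0 = 1, and 2·0^3 − 0^2 + 0 + 1 = 1.
Assume L_j = 2j^3 − j^2 + j + 1.
Then L_{j+1} = L_j + (6j^2 + 4j + 2) = (2j^3 − j^2 + j + 1) + (6j^2 + 4j + 2) = 2j^3 + 5j^2 + 5j + 3,
and 2·(j+1)^3 − (j+1)^2 + (j+1) + 1 = 2j^3 + 5j^2 + 5j + 3.
Hence L_n = 2n^3 − n^2 + n + 1 for every n ≥ 0, by induction.

L_n = 2n^3 − n^2 + n + 1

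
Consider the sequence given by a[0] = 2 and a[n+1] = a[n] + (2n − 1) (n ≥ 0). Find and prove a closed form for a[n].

Claim: a[n] = n^2 − 2n + 2.

Base case: a[0] = 2, and 0^2 − 2·0 + 2 = 2.
Assume a[j] = j^2 − 2j + 2.
Then a[j+1] = a[j] + (2j − 1) = (j^2 − 2j + 2) + (2j − 1) = j^2 + 1,
and (j+1)^2 − 2·(j+1) + 2 = j^2 + 1.
By induction, a[n] = n^2 − 2n + 2 for all n ≥ 0.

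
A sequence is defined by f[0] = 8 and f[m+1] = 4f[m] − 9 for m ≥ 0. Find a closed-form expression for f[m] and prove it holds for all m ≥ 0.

Claim: f[m] = 5·4^m + 3.

Base case: f[0] = 8, and 5·4^0 + 3 = 5 + 3 = 8.
Assume f[r] = 5·4^r + 3 for some r ≥ 0.
Then f[r+1] = 4f[r] − 9 = 4·(5·4^r + 3) − 9 = 20·4^r + 12 − 9 = 5·4^{r+1} + 3.
So the formula holds for r+1, and by induction f[m] = 5·4^m + 3 for all m ≥ 0.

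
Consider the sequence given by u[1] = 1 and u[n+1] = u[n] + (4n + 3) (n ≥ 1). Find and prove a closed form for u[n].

Claim: u[n] = 2n^2 + n − 2.

Base case: u[1] = 1, and 2·1^2 + 1 − 2 = 1.
Assume u[k] = 2k^2 + k − 2.
Then u[k+1] = u[k] + (4k + 3) = (2k^2 + k − 2) + (4k + 3) = 2k^2 + 5k + 1,
and 2·(k+1)^2 + (k+1) − 2 = 2k^2 + 5k + 1.
By induction, u[n] = 2n^2 + n − 2 for all n ≥ 1.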